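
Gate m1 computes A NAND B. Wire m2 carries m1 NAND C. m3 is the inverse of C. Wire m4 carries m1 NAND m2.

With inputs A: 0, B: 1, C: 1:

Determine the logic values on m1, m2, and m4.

m1 = A NAND B = 0 NAND 1 = 1
m2 = m1 NAND C = 1 NAND 1 = 0
m4 = m1 NAND m2 = 1 NAND 0 = 1

m1 = 1, m2 = 0, m4 = 1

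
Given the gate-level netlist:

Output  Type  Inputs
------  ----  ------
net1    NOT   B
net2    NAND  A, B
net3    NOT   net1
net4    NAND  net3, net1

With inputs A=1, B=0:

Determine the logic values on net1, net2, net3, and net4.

net1 = 1, net2 = 1, net3 = 0, net4 = 1

net1 = NOT B = NOT 0 = 1
net2 = A NAND B = 1 NAND 0 = 1
net3 = NOT net1 = NOT 1 = 0
net4 = net3 NAND net1 = 0 NAND 1 = 1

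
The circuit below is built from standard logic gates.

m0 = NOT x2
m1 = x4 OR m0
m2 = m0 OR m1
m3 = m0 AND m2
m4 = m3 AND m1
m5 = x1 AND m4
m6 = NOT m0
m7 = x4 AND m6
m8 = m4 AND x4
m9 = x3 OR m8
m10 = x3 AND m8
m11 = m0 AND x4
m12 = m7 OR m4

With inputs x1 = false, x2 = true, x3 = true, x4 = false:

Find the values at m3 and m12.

m3 = false  m12 = false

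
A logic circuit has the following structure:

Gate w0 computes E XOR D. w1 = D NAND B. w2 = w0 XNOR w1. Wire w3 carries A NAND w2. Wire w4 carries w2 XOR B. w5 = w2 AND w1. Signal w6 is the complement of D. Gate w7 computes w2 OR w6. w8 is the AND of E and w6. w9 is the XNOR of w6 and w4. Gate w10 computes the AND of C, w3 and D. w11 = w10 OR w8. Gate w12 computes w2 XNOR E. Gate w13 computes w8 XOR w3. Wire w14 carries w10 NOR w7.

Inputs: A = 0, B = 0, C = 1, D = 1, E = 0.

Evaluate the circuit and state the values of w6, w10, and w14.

w6 = 0; w10 = 1; w14 = 0

w0 = E XOR D = 0 XOR 1 = 1
w1 = D NAND B = 1 NAND 0 = 1
w2 = w0 XNOR w1 = 1 XNOR 1 = 1
w3 = A NAND w2 = 0 NAND 1 = 1
w6 = NOT D = NOT 1 = 0
w7 = w2 OR w6 = 1 OR 0 = 1
w10 = C AND w3 AND D = 1 AND 1 AND 1 = 1
w14 = w10 NOR w7 = 1 NOR 1 = 0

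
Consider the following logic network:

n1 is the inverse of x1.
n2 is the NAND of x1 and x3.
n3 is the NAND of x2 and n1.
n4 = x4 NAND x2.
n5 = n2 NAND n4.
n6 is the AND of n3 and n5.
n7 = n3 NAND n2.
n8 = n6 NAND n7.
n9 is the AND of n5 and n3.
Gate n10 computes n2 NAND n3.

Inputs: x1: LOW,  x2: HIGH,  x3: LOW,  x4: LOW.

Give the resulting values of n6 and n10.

n6 = LOW; n10 = HIGH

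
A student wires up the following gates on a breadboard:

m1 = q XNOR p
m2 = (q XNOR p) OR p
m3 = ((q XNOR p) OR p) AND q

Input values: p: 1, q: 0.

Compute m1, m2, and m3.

m1 = 0  m2 = 1  m3 = 0

m1 = 0 XNOR 1 = 0
m2 = (0 XNOR 1) OR 1 = 1
m3 = ((0 XNOR 1) OR 1) AND 0 = 0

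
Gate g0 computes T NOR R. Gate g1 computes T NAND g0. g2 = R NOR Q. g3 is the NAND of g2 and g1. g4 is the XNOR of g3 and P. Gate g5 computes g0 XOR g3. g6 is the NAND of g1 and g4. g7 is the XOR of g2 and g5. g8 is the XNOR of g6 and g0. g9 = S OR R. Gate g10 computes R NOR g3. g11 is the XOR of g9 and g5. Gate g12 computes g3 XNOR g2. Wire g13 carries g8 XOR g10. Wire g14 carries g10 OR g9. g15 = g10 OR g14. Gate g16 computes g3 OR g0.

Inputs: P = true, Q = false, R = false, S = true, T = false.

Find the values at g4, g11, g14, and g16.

g0 = T NOR R = false NOR false = true
g1 = T NAND g0 = false NAND true = true
g2 = R NOR Q = false NOR false = true
g3 = g2 NAND g1 = true NAND true = false
g4 = g3 XNOR P = false XNOR true = false
g5 = g0 XOR g3 = true XOR false = true
g9 = S OR R = true OR false = true
g10 = R NOR g3 = false NOR false = true
g11 = g9 XOR g5 = true XOR true = false
g14 = g10 OR g9 = true OR true = true
g16 = g3 OR g0 = false OR true = true

g4 = false; g11 = false; g14 = true; g16 = true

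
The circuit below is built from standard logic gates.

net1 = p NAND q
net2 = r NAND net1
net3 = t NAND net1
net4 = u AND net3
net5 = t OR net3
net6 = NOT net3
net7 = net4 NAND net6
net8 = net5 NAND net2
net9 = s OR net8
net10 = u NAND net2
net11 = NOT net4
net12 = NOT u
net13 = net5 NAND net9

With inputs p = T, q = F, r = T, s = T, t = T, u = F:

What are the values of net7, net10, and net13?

net7 = T, net10 = T, net13 = F

net1 = p NAND q = T NAND F = T
net2 = r NAND net1 = T NAND T = F
net3 = t NAND net1 = T NAND T = F
net4 = u AND net3 = F AND F = F
net5 = t OR net3 = T OR F = T
net6 = NOT net3 = NOT F = T
net7 = net4 NAND net6 = F NAND T = T
net8 = net5 NAND net2 = T NAND F = T
net9 = s OR net8 = T OR T = T
net10 = u NAND net2 = F NAND F = T
net13 = net5 NAND net9 = T NAND T = F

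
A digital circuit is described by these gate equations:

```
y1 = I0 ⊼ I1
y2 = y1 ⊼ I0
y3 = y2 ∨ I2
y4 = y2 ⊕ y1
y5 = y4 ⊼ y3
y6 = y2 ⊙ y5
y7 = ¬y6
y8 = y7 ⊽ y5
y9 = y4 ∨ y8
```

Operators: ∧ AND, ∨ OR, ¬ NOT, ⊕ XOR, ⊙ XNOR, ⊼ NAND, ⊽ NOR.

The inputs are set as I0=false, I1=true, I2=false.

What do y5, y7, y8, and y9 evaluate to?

y5 = true, y7 = false, y8 = false, y9 = false

y1 = I0 NAND I1 = false NAND true = true
y2 = y1 NAND I0 = true NAND false = true
y3 = y2 OR I2 = true OR false = true
y4 = y2 XOR y1 = true XOR true = false
y5 = y4 NAND y3 = false NAND true = true
y6 = y2 XNOR y5 = true XNOR true = true
y7 = NOT y6 = NOT true = false
y8 = y7 NOR y5 = false NOR true = false
y9 = y4 OR y8 = false OR false = false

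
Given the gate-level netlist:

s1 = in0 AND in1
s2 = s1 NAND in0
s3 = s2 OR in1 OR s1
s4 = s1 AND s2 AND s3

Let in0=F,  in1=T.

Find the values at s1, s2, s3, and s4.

s1 = in0 AND in1 = F AND T = F
s2 = s1 NAND in0 = F NAND F = T
s3 = s2 OR in1 OR s1 = T OR T OR F = T
s4 = s1 AND s2 AND s3 = F AND T AND T = F

s1 = F  s2 = T  s3 = T  s4 = F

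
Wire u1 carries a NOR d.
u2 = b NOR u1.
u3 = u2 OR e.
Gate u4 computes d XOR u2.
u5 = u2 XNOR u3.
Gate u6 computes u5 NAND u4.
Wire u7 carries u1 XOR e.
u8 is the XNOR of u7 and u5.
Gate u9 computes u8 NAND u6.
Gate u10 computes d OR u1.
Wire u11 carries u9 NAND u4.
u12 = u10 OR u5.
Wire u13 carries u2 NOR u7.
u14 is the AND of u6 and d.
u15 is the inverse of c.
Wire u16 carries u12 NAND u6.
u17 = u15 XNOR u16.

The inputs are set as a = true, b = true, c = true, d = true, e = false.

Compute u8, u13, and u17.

u8 = false  u13 = true  u17 = false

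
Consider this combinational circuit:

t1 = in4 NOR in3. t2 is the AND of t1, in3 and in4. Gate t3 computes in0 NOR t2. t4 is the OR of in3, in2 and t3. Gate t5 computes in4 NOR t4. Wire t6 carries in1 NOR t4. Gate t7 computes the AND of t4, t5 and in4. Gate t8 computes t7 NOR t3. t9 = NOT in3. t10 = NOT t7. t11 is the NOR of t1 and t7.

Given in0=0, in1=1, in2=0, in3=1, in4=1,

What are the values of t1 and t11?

t1 = in4 NOR in3 = 1 NOR 1 = 0
t2 = t1 AND in3 AND in4 = 0 AND 1 AND 1 = 0
t3 = in0 NOR t2 = 0 NOR 0 = 1
t4 = in3 OR in2 OR t3 = 1 OR 0 OR 1 = 1
t5 = in4 NOR t4 = 1 NOR 1 = 0
t7 = t4 AND t5 AND in4 = 1 AND 0 AND 1 = 0
t11 = t1 NOR t7 = 0 NOR 0 = 1

t1 = 0, t11 = 1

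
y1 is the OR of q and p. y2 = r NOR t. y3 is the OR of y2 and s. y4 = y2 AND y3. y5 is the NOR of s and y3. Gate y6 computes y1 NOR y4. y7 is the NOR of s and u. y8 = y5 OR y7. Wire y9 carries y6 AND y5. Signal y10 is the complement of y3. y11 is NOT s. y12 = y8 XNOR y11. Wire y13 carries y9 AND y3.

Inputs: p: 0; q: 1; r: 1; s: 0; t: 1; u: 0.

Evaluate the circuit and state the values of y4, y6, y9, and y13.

y1 = q OR p = 1 OR 0 = 1
y2 = r NOR t = 1 NOR 1 = 0
y3 = y2 OR s = 0 OR 0 = 0
y4 = y2 AND y3 = 0 AND 0 = 0
y5 = s NOR y3 = 0 NOR 0 = 1
y6 = y1 NOR y4 = 1 NOR 0 = 0
y9 = y6 AND y5 = 0 AND 1 = 0
y13 = y9 AND y3 = 0 AND 0 = 0

y4 = 0, y6 = 0, y9 = 0, y13 = 0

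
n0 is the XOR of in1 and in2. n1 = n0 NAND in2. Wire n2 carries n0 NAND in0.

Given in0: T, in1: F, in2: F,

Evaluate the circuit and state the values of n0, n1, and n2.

n0 = F; n1 = T; n2 = T

n0 = in1 XOR in2 = F XOR F = F
n1 = n0 NAND in2 = F NAND F = T
n2 = n0 NAND in0 = F NAND T = T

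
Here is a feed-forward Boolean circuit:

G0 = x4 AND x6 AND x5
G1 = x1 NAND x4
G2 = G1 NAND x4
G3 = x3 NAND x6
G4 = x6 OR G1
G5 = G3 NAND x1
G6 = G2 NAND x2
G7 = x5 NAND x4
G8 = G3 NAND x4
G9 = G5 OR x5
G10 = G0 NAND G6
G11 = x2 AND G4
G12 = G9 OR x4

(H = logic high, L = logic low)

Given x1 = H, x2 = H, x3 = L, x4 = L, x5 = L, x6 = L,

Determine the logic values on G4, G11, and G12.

G4 = H, G11 = H, G12 = L

G1 = x1 NAND x4 = H NAND L = H
G3 = x3 NAND x6 = L NAND L = H
G4 = x6 OR G1 = L OR H = H
G5 = G3 NAND x1 = H NAND H = L
G9 = G5 OR x5 = L OR L = L
G11 = x2 AND G4 = H AND H = H
G12 = G9 OR x4 = L OR L = L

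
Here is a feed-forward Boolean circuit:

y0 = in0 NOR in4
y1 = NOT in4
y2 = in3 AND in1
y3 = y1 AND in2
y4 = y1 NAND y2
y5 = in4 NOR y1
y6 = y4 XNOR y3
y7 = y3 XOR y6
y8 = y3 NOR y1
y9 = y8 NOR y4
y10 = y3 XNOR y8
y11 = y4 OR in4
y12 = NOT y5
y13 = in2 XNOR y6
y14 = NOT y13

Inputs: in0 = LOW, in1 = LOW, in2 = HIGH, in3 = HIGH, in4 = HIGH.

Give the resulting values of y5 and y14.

y1 = NOT in4 = NOT HIGH = LOW
y2 = in3 AND in1 = HIGH AND LOW = LOW
y3 = y1 AND in2 = LOW AND HIGH = LOW
y4 = y1 NAND y2 = LOW NAND LOW = HIGH
y5 = in4 NOR y1 = HIGH NOR LOW = LOW
y6 = y4 XNOR y3 = HIGH XNOR LOW = LOW
y13 = in2 XNOR y6 = HIGH XNOR LOW = LOW
y14 = NOT y13 = NOT LOW = HIGH

y5 = LOW, y14 = HIGH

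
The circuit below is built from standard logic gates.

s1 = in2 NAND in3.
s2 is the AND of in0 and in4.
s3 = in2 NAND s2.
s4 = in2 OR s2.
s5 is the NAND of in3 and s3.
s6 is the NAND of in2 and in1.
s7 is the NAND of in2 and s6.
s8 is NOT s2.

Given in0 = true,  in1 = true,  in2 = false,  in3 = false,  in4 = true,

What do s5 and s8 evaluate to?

s2 = in0 AND in4 = true AND true = true
s3 = in2 NAND s2 = false NAND true = true
s5 = in3 NAND s3 = false NAND true = true
s8 = NOT s2 = NOT true = false

s5 = true  s8 = false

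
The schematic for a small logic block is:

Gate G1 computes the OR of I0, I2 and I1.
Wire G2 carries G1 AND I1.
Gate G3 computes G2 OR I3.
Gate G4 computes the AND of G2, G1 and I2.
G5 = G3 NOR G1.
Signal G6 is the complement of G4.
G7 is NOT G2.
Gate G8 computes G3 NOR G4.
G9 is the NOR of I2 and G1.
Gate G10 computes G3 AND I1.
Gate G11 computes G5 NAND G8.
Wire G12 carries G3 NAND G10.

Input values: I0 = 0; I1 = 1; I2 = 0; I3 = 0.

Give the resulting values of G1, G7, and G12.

G1 = 1; G7 = 0; G12 = 0

G1 = I0 OR I2 OR I1 = 0 OR 0 OR 1 = 1
G2 = G1 AND I1 = 1 AND 1 = 1
G3 = G2 OR I3 = 1 OR 0 = 1
G7 = NOT G2 = NOT 1 = 0
G10 = G3 AND I1 = 1 AND 1 = 1
G12 = G3 NAND G10 = 1 NAND 1 = 0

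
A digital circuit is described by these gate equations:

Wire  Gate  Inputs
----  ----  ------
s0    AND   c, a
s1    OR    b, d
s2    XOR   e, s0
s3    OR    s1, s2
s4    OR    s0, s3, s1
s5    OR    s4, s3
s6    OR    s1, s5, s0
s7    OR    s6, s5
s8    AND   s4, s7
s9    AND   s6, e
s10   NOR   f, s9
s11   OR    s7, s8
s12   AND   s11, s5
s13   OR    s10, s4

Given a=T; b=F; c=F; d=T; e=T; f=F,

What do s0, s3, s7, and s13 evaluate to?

s0 = c AND a = F AND T = F
s1 = b OR d = F OR T = T
s2 = e XOR s0 = T XOR F = T
s3 = s1 OR s2 = T OR T = T
s4 = s0 OR s3 OR s1 = F OR T OR T = T
s5 = s4 OR s3 = T OR T = T
s6 = s1 OR s5 OR s0 = T OR T OR F = T
s7 = s6 OR s5 = T OR T = T
s9 = s6 AND e = T AND T = T
s10 = f NOR s9 = F NOR T = F
s13 = s10 OR s4 = F OR T = T

s0 = F; s3 = T; s7 = T; s13 = T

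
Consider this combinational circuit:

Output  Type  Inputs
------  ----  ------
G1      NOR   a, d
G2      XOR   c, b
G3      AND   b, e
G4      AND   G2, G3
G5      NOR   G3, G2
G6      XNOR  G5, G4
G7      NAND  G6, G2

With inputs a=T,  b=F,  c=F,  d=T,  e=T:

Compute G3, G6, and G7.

G3 = F  G6 = F  G7 = T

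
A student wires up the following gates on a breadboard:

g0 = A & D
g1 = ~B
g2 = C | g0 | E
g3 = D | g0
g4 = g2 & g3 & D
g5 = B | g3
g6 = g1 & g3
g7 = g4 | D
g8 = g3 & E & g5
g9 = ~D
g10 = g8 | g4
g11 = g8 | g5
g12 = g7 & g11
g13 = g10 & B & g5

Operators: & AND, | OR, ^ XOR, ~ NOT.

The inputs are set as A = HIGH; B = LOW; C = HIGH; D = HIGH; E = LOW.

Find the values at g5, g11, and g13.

g5 = HIGH, g11 = HIGH, g13 = LOW

g0 = A AND D = HIGH AND HIGH = HIGH
g2 = C OR g0 OR E = HIGH OR HIGH OR LOW = HIGH
g3 = D OR g0 = HIGH OR HIGH = HIGH
g4 = g2 AND g3 AND D = HIGH AND HIGH AND HIGH = HIGH
g5 = B OR g3 = LOW OR HIGH = HIGH
g8 = g3 AND E AND g5 = HIGH AND LOW AND HIGH = LOW
g10 = g8 OR g4 = LOW OR HIGH = HIGH
g11 = g8 OR g5 = LOW OR HIGH = HIGH
g13 = g10 AND B AND g5 = HIGH AND LOW AND HIGH = LOW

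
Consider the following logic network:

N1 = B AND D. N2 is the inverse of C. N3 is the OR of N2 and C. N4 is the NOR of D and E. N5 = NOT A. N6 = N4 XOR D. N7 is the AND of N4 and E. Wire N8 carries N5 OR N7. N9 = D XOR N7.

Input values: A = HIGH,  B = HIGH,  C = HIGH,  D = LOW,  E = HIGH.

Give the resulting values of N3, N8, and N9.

N3 = HIGH, N8 = LOW, N9 = LOW

N2 = NOT C = NOT HIGH = LOW
N3 = N2 OR C = LOW OR HIGH = HIGH
N4 = D NOR E = LOW NOR HIGH = LOW
N5 = NOT A = NOT HIGH = LOW
N7 = N4 AND E = LOW AND HIGH = LOW
N8 = N5 OR N7 = LOW OR LOW = LOW
N9 = D XOR N7 = LOW XOR LOW = LOW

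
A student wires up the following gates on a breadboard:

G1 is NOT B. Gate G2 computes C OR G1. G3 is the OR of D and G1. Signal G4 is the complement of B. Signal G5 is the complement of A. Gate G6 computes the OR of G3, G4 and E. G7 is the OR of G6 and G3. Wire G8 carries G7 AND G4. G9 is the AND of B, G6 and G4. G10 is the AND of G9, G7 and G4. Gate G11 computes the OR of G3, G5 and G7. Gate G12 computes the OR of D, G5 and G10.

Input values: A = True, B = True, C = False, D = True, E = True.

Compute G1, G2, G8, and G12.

G1 = False  G2 = False  G8 = False  G12 = True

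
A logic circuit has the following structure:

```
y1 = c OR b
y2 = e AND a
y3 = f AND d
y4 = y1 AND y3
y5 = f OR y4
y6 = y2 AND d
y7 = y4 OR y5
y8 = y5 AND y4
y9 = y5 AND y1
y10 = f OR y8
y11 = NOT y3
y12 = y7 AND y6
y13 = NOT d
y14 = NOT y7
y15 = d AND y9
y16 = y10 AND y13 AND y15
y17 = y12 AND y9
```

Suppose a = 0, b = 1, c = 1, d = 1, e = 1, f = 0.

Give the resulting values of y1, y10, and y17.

y1 = 1; y10 = 0; y17 = 0

y1 = c OR b = 1 OR 1 = 1
y2 = e AND a = 1 AND 0 = 0
y3 = f AND d = 0 AND 1 = 0
y4 = y1 AND y3 = 1 AND 0 = 0
y5 = f OR y4 = 0 OR 0 = 0
y6 = y2 AND d = 0 AND 1 = 0
y7 = y4 OR y5 = 0 OR 0 = 0
y8 = y5 AND y4 = 0 AND 0 = 0
y9 = y5 AND y1 = 0 AND 1 = 0
y10 = f OR y8 = 0 OR 0 = 0
y12 = y7 AND y6 = 0 AND 0 = 0
y17 = y12 AND y9 = 0 AND 0 = 0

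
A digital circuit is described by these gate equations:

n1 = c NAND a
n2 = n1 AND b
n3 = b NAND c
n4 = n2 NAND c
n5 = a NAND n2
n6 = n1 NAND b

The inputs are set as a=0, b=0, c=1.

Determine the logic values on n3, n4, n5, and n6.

n1 = c NAND a = 1 NAND 0 = 1
n2 = n1 AND b = 1 AND 0 = 0
n3 = b NAND c = 0 NAND 1 = 1
n4 = n2 NAND c = 0 NAND 1 = 1
n5 = a NAND n2 = 0 NAND 0 = 1
n6 = n1 NAND b = 1 NAND 0 = 1

n3 = 1; n4 = 1; n5 = 1; n6 = 1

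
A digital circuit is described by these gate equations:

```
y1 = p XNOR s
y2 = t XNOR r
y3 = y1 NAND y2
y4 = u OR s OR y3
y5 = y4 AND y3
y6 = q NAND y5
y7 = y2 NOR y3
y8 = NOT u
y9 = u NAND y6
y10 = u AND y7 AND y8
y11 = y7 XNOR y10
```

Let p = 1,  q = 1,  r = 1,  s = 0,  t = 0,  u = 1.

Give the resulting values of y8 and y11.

y8 = 0  y11 = 1

y1 = p XNOR s = 1 XNOR 0 = 0
y2 = t XNOR r = 0 XNOR 1 = 0
y3 = y1 NAND y2 = 0 NAND 0 = 1
y7 = y2 NOR y3 = 0 NOR 1 = 0
y8 = NOT u = NOT 1 = 0
y10 = u AND y7 AND y8 = 1 AND 0 AND 0 = 0
y11 = y7 XNOR y10 = 0 XNOR 0 = 1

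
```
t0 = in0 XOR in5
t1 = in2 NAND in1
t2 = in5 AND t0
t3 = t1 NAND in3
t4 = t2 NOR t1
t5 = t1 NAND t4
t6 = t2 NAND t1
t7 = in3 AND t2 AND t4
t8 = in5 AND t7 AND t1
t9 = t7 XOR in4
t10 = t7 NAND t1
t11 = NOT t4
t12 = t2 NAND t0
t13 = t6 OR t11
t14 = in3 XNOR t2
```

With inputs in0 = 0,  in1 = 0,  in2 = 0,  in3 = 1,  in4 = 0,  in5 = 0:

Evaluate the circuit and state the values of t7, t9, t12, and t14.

t0 = in0 XOR in5 = 0 XOR 0 = 0
t1 = in2 NAND in1 = 0 NAND 0 = 1
t2 = in5 AND t0 = 0 AND 0 = 0
t4 = t2 NOR t1 = 0 NOR 1 = 0
t7 = in3 AND t2 AND t4 = 1 AND 0 AND 0 = 0
t9 = t7 XOR in4 = 0 XOR 0 = 0
t12 = t2 NAND t0 = 0 NAND 0 = 1
t14 = in3 XNOR t2 = 1 XNOR 0 = 0

t7 = 0, t9 = 0, t12 = 1, t14 = 0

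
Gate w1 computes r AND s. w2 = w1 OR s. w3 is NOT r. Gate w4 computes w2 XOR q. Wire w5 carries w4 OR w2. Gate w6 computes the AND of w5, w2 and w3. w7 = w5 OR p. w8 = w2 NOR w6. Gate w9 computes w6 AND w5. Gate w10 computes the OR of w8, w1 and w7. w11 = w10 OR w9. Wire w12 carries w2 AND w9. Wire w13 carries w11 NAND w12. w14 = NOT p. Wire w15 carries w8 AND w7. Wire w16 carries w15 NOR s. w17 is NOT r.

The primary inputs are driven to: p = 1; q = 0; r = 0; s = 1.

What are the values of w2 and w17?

w2 = 1; w17 = 1

w1 = r AND s = 0 AND 1 = 0
w2 = w1 OR s = 0 OR 1 = 1
w17 = NOT r = NOT 0 = 1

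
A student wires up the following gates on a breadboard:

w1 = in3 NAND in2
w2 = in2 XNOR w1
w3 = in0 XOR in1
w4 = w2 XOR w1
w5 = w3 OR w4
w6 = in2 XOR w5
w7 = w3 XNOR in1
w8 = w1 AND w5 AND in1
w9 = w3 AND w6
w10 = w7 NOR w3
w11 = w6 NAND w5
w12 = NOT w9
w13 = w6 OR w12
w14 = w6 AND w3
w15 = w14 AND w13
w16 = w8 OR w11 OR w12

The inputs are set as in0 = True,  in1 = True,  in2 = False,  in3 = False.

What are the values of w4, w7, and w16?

w1 = in3 NAND in2 = False NAND False = True
w2 = in2 XNOR w1 = False XNOR True = False
w3 = in0 XOR in1 = True XOR True = False
w4 = w2 XOR w1 = False XOR True = True
w5 = w3 OR w4 = False OR True = True
w6 = in2 XOR w5 = False XOR True = True
w7 = w3 XNOR in1 = False XNOR True = False
w8 = w1 AND w5 AND in1 = True AND True AND True = True
w9 = w3 AND w6 = False AND True = False
w11 = w6 NAND w5 = True NAND True = False
w12 = NOT w9 = NOT False = True
w16 = w8 OR w11 OR w12 = True OR False OR True = True

w4 = True  w7 = False  w16 = True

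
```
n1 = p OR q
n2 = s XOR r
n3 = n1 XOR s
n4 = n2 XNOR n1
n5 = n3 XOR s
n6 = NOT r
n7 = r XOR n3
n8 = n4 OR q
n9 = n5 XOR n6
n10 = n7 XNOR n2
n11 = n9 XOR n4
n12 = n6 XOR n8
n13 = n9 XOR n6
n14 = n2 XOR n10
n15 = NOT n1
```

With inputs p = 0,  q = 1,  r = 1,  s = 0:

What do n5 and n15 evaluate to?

n5 = 1, n15 = 0

n1 = p OR q = 0 OR 1 = 1
n3 = n1 XOR s = 1 XOR 0 = 1
n5 = n3 XOR s = 1 XOR 0 = 1
n15 = NOT n1 = NOT 1 = 0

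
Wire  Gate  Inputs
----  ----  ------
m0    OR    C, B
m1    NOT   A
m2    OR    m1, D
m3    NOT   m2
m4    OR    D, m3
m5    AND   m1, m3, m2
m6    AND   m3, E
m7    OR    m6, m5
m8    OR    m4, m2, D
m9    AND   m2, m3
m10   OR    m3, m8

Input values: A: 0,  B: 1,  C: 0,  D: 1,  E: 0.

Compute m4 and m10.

m4 = 1  m10 = 1

m1 = NOT A = NOT 0 = 1
m2 = m1 OR D = 1 OR 1 = 1
m3 = NOT m2 = NOT 1 = 0
m4 = D OR m3 = 1 OR 0 = 1
m8 = m4 OR m2 OR D = 1 OR 1 OR 1 = 1
m10 = m3 OR m8 = 0 OR 1 = 1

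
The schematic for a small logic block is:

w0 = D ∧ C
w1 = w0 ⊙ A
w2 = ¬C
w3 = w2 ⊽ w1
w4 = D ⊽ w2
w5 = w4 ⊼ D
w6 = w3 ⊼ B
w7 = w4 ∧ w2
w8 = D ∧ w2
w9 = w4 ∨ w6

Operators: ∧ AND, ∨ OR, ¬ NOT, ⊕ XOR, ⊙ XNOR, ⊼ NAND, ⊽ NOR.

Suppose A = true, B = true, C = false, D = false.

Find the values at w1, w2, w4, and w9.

w1 = false; w2 = true; w4 = false; w9 = true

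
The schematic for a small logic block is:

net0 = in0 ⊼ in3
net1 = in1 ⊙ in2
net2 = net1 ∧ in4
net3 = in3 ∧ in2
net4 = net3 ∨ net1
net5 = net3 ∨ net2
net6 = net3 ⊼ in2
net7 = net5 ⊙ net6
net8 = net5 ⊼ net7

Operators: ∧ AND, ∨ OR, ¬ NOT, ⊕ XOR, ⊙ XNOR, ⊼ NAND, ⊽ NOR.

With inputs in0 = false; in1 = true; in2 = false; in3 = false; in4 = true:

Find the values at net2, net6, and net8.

net2 = false  net6 = true  net8 = true

net1 = in1 XNOR in2 = true XNOR false = false
net2 = net1 AND in4 = false AND true = false
net3 = in3 AND in2 = false AND false = false
net5 = net3 OR net2 = false OR false = false
net6 = net3 NAND in2 = false NAND false = true
net7 = net5 XNOR net6 = false XNOR true = false
net8 = net5 NAND net7 = false NAND false = true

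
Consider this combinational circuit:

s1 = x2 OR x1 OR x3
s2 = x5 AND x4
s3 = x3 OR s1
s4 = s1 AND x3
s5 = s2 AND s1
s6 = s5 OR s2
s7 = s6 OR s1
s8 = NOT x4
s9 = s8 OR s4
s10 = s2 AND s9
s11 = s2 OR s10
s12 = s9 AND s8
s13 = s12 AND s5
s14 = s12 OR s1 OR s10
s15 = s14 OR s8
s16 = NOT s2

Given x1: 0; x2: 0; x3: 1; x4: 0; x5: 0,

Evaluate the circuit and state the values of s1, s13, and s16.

s1 = x2 OR x1 OR x3 = 0 OR 0 OR 1 = 1
s2 = x5 AND x4 = 0 AND 0 = 0
s4 = s1 AND x3 = 1 AND 1 = 1
s5 = s2 AND s1 = 0 AND 1 = 0
s8 = NOT x4 = NOT 0 = 1
s9 = s8 OR s4 = 1 OR 1 = 1
s12 = s9 AND s8 = 1 AND 1 = 1
s13 = s12 AND s5 = 1 AND 0 = 0
s16 = NOT s2 = NOT 0 = 1

s1 = 1; s13 = 0; s16 = 1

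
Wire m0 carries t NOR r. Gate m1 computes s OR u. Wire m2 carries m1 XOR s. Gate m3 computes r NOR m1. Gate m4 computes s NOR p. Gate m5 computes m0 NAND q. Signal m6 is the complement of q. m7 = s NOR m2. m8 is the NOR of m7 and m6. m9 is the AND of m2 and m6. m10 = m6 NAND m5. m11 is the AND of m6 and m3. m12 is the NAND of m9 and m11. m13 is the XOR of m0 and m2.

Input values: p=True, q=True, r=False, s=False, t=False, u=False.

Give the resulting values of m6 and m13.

m6 = False, m13 = True

m0 = t NOR r = False NOR False = True
m1 = s OR u = False OR False = False
m2 = m1 XOR s = False XOR False = False
m6 = NOT q = NOT True = False
m13 = m0 XOR m2 = True XOR False = True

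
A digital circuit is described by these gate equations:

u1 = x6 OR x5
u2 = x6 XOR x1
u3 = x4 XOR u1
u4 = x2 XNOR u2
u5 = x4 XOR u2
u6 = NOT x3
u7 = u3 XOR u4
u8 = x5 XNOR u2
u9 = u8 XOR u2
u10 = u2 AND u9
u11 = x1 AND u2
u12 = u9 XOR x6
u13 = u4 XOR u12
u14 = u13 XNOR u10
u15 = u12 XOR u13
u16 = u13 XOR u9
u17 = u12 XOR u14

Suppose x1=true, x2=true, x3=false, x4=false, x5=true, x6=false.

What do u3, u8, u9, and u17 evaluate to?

u3 = true, u8 = true, u9 = false, u17 = false

u1 = x6 OR x5 = false OR true = true
u2 = x6 XOR x1 = false XOR true = true
u3 = x4 XOR u1 = false XOR true = true
u4 = x2 XNOR u2 = true XNOR true = true
u8 = x5 XNOR u2 = true XNOR true = true
u9 = u8 XOR u2 = true XOR true = false
u10 = u2 AND u9 = true AND false = false
u12 = u9 XOR x6 = false XOR false = false
u13 = u4 XOR u12 = true XOR false = true
u14 = u13 XNOR u10 = true XNOR false = false
u17 = u12 XOR u14 = false XOR false = false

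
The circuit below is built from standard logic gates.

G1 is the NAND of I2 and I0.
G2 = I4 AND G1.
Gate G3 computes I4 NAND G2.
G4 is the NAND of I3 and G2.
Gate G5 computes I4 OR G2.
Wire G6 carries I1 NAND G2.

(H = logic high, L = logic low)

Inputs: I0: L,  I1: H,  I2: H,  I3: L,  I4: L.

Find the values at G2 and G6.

G2 = L  G6 = H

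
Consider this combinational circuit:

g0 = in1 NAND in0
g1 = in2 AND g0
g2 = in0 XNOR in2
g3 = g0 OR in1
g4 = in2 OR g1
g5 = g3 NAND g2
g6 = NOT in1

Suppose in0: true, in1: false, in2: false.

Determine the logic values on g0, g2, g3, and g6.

g0 = in1 NAND in0 = false NAND true = true
g2 = in0 XNOR in2 = true XNOR false = false
g3 = g0 OR in1 = true OR false = true
g6 = NOT in1 = NOT false = true

g0 = true; g2 = false; g3 = true; g6 = true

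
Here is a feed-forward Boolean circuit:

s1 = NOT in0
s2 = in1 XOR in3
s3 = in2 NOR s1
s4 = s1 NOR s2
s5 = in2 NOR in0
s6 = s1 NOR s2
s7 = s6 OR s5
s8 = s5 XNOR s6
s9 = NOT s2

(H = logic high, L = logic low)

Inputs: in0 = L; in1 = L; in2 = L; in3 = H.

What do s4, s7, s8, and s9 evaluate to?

s4 = L  s7 = H  s8 = L  s9 = L

s1 = NOT in0 = NOT L = H
s2 = in1 XOR in3 = L XOR H = H
s4 = s1 NOR s2 = H NOR H = L
s5 = in2 NOR in0 = L NOR L = H
s6 = s1 NOR s2 = H NOR H = L
s7 = s6 OR s5 = L OR H = H
s8 = s5 XNOR s6 = H XNOR L = L
s9 = NOT s2 = NOT H = L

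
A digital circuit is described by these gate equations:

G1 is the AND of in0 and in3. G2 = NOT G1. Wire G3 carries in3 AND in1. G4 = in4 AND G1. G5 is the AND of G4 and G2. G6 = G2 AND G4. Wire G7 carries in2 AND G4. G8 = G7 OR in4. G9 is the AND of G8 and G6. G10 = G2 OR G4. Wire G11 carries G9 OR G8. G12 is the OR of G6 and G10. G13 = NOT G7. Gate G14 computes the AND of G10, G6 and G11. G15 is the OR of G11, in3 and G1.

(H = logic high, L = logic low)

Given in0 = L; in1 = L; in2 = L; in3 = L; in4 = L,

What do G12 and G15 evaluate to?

G12 = H, G15 = L

G1 = in0 AND in3 = L AND L = L
G2 = NOT G1 = NOT L = H
G4 = in4 AND G1 = L AND L = L
G6 = G2 AND G4 = H AND L = L
G7 = in2 AND G4 = L AND L = L
G8 = G7 OR in4 = L OR L = L
G9 = G8 AND G6 = L AND L = L
G10 = G2 OR G4 = H OR L = H
G11 = G9 OR G8 = L OR L = L
G12 = G6 OR G10 = L OR H = H
G15 = G11 OR in3 OR G1 = L OR L OR L = L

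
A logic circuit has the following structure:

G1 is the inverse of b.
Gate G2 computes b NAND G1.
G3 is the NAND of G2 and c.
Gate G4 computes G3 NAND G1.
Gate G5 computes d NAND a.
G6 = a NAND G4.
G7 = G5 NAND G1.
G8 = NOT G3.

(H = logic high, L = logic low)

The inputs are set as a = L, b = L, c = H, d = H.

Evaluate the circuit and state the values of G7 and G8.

G7 = L  G8 = H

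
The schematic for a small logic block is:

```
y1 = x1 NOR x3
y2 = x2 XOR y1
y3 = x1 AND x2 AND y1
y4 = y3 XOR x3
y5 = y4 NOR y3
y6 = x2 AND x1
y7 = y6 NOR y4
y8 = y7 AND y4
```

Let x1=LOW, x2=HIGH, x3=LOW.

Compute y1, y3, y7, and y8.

y1 = HIGH  y3 = LOW  y7 = HIGH  y8 = LOW

y1 = x1 NOR x3 = LOW NOR LOW = HIGH
y3 = x1 AND x2 AND y1 = LOW AND HIGH AND HIGH = LOW
y4 = y3 XOR x3 = LOW XOR LOW = LOW
y6 = x2 AND x1 = HIGH AND LOW = LOW
y7 = y6 NOR y4 = LOW NOR LOW = HIGH
y8 = y7 AND y4 = HIGH AND LOW = LOW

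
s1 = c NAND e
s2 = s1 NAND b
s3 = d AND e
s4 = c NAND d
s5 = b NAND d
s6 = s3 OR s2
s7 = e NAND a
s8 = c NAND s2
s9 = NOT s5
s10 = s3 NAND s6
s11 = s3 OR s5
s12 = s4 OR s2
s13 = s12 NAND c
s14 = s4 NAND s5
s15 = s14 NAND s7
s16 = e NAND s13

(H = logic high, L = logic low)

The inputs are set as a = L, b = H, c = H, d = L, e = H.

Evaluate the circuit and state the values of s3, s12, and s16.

s1 = c NAND e = H NAND H = L
s2 = s1 NAND b = L NAND H = H
s3 = d AND e = L AND H = L
s4 = c NAND d = H NAND L = H
s12 = s4 OR s2 = H OR H = H
s13 = s12 NAND c = H NAND H = L
s16 = e NAND s13 = H NAND L = H

s3 = L, s12 = H, s16 = H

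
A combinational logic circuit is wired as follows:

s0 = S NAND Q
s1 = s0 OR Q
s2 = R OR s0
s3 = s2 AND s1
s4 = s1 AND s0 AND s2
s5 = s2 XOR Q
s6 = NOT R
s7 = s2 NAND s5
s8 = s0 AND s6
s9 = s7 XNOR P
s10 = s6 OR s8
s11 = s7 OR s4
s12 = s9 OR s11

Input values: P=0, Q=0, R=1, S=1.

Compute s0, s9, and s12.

s0 = 1  s9 = 1  s12 = 1

s0 = S NAND Q = 1 NAND 0 = 1
s1 = s0 OR Q = 1 OR 0 = 1
s2 = R OR s0 = 1 OR 1 = 1
s4 = s1 AND s0 AND s2 = 1 AND 1 AND 1 = 1
s5 = s2 XOR Q = 1 XOR 0 = 1
s7 = s2 NAND s5 = 1 NAND 1 = 0
s9 = s7 XNOR P = 0 XNOR 0 = 1
s11 = s7 OR s4 = 0 OR 1 = 1
s12 = s9 OR s11 = 1 OR 1 = 1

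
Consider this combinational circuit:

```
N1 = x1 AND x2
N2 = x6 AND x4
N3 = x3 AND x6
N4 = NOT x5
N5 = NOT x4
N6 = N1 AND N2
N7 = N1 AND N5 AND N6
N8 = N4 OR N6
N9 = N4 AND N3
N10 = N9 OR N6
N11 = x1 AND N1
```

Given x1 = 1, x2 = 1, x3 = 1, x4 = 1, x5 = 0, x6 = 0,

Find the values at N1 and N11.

N1 = 1; N11 = 1

N1 = x1 AND x2 = 1 AND 1 = 1
N11 = x1 AND N1 = 1 AND 1 = 1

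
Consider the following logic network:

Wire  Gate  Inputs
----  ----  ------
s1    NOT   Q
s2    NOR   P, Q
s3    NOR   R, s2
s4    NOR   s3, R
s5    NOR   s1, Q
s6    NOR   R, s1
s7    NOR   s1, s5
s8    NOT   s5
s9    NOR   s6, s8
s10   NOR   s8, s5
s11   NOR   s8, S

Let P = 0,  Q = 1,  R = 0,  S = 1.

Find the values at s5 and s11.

s1 = NOT Q = NOT 1 = 0
s5 = s1 NOR Q = 0 NOR 1 = 0
s8 = NOT s5 = NOT 0 = 1
s11 = s8 NOR S = 1 NOR 1 = 0

s5 = 0  s11 = 0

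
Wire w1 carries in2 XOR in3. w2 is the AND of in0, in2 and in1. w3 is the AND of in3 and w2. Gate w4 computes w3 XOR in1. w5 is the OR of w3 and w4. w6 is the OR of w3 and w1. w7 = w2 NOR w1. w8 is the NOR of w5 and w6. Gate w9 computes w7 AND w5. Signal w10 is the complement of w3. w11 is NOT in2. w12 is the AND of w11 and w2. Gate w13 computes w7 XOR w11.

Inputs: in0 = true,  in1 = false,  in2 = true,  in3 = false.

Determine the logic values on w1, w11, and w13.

w1 = true, w11 = false, w13 = false

w1 = in2 XOR in3 = true XOR false = true
w2 = in0 AND in2 AND in1 = true AND true AND false = false
w7 = w2 NOR w1 = false NOR true = false
w11 = NOT in2 = NOT true = false
w13 = w7 XOR w11 = false XOR false = false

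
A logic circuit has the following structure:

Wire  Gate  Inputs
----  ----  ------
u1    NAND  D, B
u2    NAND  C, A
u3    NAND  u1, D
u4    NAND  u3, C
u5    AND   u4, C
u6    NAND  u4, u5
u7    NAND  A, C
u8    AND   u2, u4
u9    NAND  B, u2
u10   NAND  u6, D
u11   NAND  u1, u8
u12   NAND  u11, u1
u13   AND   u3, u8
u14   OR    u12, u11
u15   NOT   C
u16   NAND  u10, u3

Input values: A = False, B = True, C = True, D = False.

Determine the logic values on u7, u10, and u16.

u7 = True, u10 = True, u16 = False

u1 = D NAND B = False NAND True = True
u3 = u1 NAND D = True NAND False = True
u4 = u3 NAND C = True NAND True = False
u5 = u4 AND C = False AND True = False
u6 = u4 NAND u5 = False NAND False = True
u7 = A NAND C = False NAND True = True
u10 = u6 NAND D = True NAND False = True
u16 = u10 NAND u3 = True NAND True = False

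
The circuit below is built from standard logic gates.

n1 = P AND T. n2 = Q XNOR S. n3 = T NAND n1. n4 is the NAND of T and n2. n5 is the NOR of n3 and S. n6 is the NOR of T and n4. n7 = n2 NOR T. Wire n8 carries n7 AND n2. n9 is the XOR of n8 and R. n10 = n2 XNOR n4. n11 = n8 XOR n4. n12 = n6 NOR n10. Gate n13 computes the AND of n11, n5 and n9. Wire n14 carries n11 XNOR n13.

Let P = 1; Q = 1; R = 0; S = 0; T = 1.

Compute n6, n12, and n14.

n6 = 0, n12 = 1, n14 = 0

n1 = P AND T = 1 AND 1 = 1
n2 = Q XNOR S = 1 XNOR 0 = 0
n3 = T NAND n1 = 1 NAND 1 = 0
n4 = T NAND n2 = 1 NAND 0 = 1
n5 = n3 NOR S = 0 NOR 0 = 1
n6 = T NOR n4 = 1 NOR 1 = 0
n7 = n2 NOR T = 0 NOR 1 = 0
n8 = n7 AND n2 = 0 AND 0 = 0
n9 = n8 XOR R = 0 XOR 0 = 0
n10 = n2 XNOR n4 = 0 XNOR 1 = 0
n11 = n8 XOR n4 = 0 XOR 1 = 1
n12 = n6 NOR n10 = 0 NOR 0 = 1
n13 = n11 AND n5 AND n9 = 1 AND 1 AND 0 = 0
n14 = n11 XNOR n13 = 1 XNOR 0 = 0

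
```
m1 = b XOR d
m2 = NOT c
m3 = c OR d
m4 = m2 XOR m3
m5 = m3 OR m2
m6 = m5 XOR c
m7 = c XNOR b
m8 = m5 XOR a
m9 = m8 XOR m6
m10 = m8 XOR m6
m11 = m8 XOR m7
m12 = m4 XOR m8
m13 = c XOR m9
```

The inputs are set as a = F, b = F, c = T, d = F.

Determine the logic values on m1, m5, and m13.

m1 = F; m5 = T; m13 = F

m1 = b XOR d = F XOR F = F
m2 = NOT c = NOT T = F
m3 = c OR d = T OR F = T
m5 = m3 OR m2 = T OR F = T
m6 = m5 XOR c = T XOR T = F
m8 = m5 XOR a = T XOR F = T
m9 = m8 XOR m6 = T XOR F = T
m13 = c XOR m9 = T XOR T = F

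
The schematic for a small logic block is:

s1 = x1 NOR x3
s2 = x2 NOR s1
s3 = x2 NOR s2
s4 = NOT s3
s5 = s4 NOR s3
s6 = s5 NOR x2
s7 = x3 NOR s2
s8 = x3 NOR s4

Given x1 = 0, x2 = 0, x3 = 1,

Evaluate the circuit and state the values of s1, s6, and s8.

s1 = 0, s6 = 1, s8 = 0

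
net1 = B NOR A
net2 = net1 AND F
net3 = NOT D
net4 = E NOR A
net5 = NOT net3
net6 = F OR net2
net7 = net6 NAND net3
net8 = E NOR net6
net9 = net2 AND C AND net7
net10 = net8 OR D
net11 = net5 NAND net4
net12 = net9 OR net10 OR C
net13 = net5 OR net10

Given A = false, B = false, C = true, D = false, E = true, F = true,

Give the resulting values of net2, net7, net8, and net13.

net1 = B NOR A = false NOR false = true
net2 = net1 AND F = true AND true = true
net3 = NOT D = NOT false = true
net5 = NOT net3 = NOT true = false
net6 = F OR net2 = true OR true = true
net7 = net6 NAND net3 = true NAND true = false
net8 = E NOR net6 = true NOR true = false
net10 = net8 OR D = false OR false = false
net13 = net5 OR net10 = false OR false = false

net2 = true  net7 = false  net8 = false  net13 = false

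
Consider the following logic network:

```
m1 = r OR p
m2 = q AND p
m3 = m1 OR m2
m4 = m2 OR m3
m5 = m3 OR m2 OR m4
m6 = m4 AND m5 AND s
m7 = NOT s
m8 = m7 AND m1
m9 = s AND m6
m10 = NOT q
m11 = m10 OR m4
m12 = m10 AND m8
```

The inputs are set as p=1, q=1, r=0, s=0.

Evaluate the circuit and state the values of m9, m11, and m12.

m9 = 0, m11 = 1, m12 = 0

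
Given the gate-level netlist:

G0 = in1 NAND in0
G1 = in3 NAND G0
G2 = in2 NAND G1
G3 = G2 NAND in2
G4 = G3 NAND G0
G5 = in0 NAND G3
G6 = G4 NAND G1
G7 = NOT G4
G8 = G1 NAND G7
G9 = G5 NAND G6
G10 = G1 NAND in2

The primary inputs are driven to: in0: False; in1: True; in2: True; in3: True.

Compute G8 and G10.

G8 = True; G10 = True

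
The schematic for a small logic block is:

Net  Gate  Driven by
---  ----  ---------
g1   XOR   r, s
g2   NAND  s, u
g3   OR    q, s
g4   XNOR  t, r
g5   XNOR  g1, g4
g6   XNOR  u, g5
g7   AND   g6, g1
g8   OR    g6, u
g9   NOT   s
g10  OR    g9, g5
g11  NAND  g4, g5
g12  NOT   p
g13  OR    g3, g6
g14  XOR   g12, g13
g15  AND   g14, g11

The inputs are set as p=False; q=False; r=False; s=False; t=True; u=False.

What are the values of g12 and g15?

g12 = True; g15 = True

g1 = r XOR s = False XOR False = False
g3 = q OR s = False OR False = False
g4 = t XNOR r = True XNOR False = False
g5 = g1 XNOR g4 = False XNOR False = True
g6 = u XNOR g5 = False XNOR True = False
g11 = g4 NAND g5 = False NAND True = True
g12 = NOT p = NOT False = True
g13 = g3 OR g6 = False OR False = False
g14 = g12 XOR g13 = True XOR False = True
g15 = g14 AND g11 = True AND True = True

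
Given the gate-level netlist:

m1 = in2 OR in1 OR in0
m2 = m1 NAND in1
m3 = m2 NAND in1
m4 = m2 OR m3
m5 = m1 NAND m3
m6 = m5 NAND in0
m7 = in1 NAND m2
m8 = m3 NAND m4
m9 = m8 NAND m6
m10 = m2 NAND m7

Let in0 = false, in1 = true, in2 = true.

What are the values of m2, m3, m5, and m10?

m2 = false, m3 = true, m5 = false, m10 = true

m1 = in2 OR in1 OR in0 = true OR true OR false = true
m2 = m1 NAND in1 = true NAND true = false
m3 = m2 NAND in1 = false NAND true = true
m5 = m1 NAND m3 = true NAND true = false
m7 = in1 NAND m2 = true NAND false = true
m10 = m2 NAND m7 = false NAND true = true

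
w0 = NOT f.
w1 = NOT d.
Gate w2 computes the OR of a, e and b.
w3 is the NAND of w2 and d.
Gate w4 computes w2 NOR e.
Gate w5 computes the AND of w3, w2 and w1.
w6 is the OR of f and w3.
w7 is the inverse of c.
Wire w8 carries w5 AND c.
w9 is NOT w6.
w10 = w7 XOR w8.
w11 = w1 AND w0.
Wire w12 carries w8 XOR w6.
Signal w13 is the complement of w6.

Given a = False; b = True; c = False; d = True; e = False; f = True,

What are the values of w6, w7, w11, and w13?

w0 = NOT f = NOT True = False
w1 = NOT d = NOT True = False
w2 = a OR e OR b = False OR False OR True = True
w3 = w2 NAND d = True NAND True = False
w6 = f OR w3 = True OR False = True
w7 = NOT c = NOT False = True
w11 = w1 AND w0 = False AND False = False
w13 = NOT w6 = NOT True = False

w6 = True; w7 = True; w11 = False; w13 = False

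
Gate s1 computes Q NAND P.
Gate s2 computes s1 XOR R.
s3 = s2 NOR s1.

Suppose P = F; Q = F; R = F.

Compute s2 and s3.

s2 = T, s3 = F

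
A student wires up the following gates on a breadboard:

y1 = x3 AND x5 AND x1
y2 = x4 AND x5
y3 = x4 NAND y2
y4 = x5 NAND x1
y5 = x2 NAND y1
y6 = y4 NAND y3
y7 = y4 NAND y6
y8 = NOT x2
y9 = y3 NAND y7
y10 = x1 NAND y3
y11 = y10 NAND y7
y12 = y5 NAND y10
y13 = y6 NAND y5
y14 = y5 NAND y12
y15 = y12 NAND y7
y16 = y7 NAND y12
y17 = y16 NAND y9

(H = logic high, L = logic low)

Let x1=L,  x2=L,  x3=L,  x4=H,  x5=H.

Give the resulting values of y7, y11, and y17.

y7 = L, y11 = H, y17 = L

y1 = x3 AND x5 AND x1 = L AND H AND L = L
y2 = x4 AND x5 = H AND H = H
y3 = x4 NAND y2 = H NAND H = L
y4 = x5 NAND x1 = H NAND L = H
y5 = x2 NAND y1 = L NAND L = H
y6 = y4 NAND y3 = H NAND L = H
y7 = y4 NAND y6 = H NAND H = L
y9 = y3 NAND y7 = L NAND L = H
y10 = x1 NAND y3 = L NAND L = H
y11 = y10 NAND y7 = H NAND L = H
y12 = y5 NAND y10 = H NAND H = L
y16 = y7 NAND y12 = L NAND L = H
y17 = y16 NAND y9 = H NAND H = L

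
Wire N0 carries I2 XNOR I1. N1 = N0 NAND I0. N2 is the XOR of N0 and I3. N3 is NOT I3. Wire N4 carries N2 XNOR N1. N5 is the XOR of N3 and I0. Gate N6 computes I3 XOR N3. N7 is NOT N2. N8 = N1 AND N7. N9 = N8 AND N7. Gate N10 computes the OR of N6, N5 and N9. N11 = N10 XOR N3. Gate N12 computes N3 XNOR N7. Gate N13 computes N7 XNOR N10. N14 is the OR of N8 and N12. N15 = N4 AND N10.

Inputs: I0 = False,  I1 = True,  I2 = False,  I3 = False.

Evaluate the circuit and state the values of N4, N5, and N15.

N4 = False  N5 = True  N15 = False

N0 = I2 XNOR I1 = False XNOR True = False
N1 = N0 NAND I0 = False NAND False = True
N2 = N0 XOR I3 = False XOR False = False
N3 = NOT I3 = NOT False = True
N4 = N2 XNOR N1 = False XNOR True = False
N5 = N3 XOR I0 = True XOR False = True
N6 = I3 XOR N3 = False XOR True = True
N7 = NOT N2 = NOT False = True
N8 = N1 AND N7 = True AND True = True
N9 = N8 AND N7 = True AND True = True
N10 = N6 OR N5 OR N9 = True OR True OR True = True
N15 = N4 AND N10 = False AND True = False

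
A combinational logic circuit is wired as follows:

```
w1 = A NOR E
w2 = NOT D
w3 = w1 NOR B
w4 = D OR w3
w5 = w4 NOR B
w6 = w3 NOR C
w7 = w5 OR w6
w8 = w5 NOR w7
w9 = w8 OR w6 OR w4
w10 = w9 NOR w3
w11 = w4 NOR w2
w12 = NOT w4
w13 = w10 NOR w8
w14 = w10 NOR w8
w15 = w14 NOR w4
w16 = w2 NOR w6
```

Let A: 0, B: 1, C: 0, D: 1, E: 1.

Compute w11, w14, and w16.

w11 = 0; w14 = 1; w16 = 0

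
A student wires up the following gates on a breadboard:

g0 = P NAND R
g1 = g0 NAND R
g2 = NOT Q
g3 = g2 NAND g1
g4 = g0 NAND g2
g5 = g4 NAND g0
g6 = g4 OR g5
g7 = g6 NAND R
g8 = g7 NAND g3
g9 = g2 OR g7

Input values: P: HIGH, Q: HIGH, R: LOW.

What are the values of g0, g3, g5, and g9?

g0 = P NAND R = HIGH NAND LOW = HIGH
g1 = g0 NAND R = HIGH NAND LOW = HIGH
g2 = NOT Q = NOT HIGH = LOW
g3 = g2 NAND g1 = LOW NAND HIGH = HIGH
g4 = g0 NAND g2 = HIGH NAND LOW = HIGH
g5 = g4 NAND g0 = HIGH NAND HIGH = LOW
g6 = g4 OR g5 = HIGH OR LOW = HIGH
g7 = g6 NAND R = HIGH NAND LOW = HIGH
g9 = g2 OR g7 = LOW OR HIGH = HIGH

g0 = HIGH, g3 = HIGH, g5 = LOW, g9 = HIGH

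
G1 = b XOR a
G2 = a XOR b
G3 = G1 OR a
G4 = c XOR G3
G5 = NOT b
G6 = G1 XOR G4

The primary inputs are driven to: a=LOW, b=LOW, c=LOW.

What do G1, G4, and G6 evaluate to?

G1 = LOW; G4 = LOW; G6 = LOW

G1 = b XOR a = LOW XOR LOW = LOW
G3 = G1 OR a = LOW OR LOW = LOW
G4 = c XOR G3 = LOW XOR LOW = LOW
G6 = G1 XOR G4 = LOW XOR LOW = LOW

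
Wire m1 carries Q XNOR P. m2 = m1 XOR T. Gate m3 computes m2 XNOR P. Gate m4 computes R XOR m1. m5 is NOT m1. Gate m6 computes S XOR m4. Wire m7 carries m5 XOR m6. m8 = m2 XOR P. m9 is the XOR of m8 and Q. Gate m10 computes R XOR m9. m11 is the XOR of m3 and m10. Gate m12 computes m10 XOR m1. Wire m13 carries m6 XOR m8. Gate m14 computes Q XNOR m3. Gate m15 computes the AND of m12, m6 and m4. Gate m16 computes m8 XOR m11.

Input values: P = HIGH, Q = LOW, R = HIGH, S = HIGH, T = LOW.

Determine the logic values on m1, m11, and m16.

m1 = Q XNOR P = LOW XNOR HIGH = LOW
m2 = m1 XOR T = LOW XOR LOW = LOW
m3 = m2 XNOR P = LOW XNOR HIGH = LOW
m8 = m2 XOR P = LOW XOR HIGH = HIGH
m9 = m8 XOR Q = HIGH XOR LOW = HIGH
m10 = R XOR m9 = HIGH XOR HIGH = LOW
m11 = m3 XOR m10 = LOW XOR LOW = LOW
m16 = m8 XOR m11 = HIGH XOR LOW = HIGH

m1 = LOW  m11 = LOW  m16 = HIGH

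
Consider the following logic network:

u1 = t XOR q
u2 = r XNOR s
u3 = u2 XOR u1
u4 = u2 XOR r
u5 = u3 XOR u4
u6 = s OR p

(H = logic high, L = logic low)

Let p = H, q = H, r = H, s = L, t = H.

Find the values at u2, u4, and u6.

u2 = L, u4 = H, u6 = H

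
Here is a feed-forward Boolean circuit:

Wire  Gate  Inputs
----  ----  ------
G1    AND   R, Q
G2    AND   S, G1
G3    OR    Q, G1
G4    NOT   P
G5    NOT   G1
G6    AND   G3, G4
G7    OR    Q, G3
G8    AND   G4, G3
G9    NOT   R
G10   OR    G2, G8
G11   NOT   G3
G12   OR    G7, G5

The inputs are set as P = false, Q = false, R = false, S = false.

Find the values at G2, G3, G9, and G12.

G2 = false, G3 = false, G9 = true, G12 = true

G1 = R AND Q = false AND false = false
G2 = S AND G1 = false AND false = false
G3 = Q OR G1 = false OR false = false
G5 = NOT G1 = NOT false = true
G7 = Q OR G3 = false OR false = false
G9 = NOT R = NOT false = true
G12 = G7 OR G5 = false OR true = true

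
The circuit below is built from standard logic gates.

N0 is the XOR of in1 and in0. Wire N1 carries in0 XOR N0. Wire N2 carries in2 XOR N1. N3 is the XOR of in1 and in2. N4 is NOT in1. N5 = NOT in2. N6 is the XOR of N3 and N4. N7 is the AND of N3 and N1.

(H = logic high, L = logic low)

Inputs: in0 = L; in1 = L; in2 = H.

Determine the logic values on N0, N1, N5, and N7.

N0 = in1 XOR in0 = L XOR L = L
N1 = in0 XOR N0 = L XOR L = L
N3 = in1 XOR in2 = L XOR H = H
N5 = NOT in2 = NOT H = L
N7 = N3 AND N1 = H AND L = L

N0 = L, N1 = L, N5 = L, N7 = L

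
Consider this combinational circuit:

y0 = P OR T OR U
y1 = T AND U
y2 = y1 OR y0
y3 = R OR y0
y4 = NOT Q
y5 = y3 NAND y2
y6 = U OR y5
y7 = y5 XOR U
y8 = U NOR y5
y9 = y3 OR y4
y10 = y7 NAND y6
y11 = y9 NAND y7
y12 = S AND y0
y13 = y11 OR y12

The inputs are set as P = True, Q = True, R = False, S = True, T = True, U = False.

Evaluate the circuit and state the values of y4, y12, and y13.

y4 = False; y12 = True; y13 = True

y0 = P OR T OR U = True OR True OR False = True
y1 = T AND U = True AND False = False
y2 = y1 OR y0 = False OR True = True
y3 = R OR y0 = False OR True = True
y4 = NOT Q = NOT True = False
y5 = y3 NAND y2 = True NAND True = False
y7 = y5 XOR U = False XOR False = False
y9 = y3 OR y4 = True OR False = True
y11 = y9 NAND y7 = True NAND False = True
y12 = S AND y0 = True AND True = True
y13 = y11 OR y12 = True OR True = True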